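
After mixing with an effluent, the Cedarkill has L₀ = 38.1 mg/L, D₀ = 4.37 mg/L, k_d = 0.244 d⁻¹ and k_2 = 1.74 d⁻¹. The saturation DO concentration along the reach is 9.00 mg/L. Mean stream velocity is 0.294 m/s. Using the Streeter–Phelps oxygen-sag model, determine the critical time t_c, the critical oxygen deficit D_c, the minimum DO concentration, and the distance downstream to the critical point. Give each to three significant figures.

At the critical point dD/dt = 0, so k_d L₀ e^(−k_d t) = k_2 D. Substituting D(t) from the Streeter–Phelps equation and solving for t gives
t_c = ln[(k_2/k_d)(1 − D₀(k_2−k_d)/(k_d L₀))] / (k_2−k_d).
Here k_2−k_d = 1.496 d⁻¹ and 1 − D₀(k_2−k_d)/(k_d L₀) = 1 − 4.37×1.496/(0.244×38.1) = 0.2968, so
t_c = ln(7.131 × 0.2968) / 1.496 = 0.7497 / 1.496 = 0.5011 d.
D_c = (k_d/k_2) L₀ e^(−k_d t_c) = (0.244/1.74) × 38.1 × e^(−0.244×0.5011) = 0.1402 × 38.1 × 0.8849 = 4.728 mg/L.
Minimum DO = C_s − D_c = 9.00 − 4.728 = 4.272 mg/L.
x_c = v t_c = 0.294 m/s × 0.5011 d × 86400 s/d = 12730 m ≈ 12.7 km.

t_c ≈ 0.501 d; D_c ≈ 4.73 mg/L; min DO ≈ 4.27 mg/L; x_c ≈ 12.7 km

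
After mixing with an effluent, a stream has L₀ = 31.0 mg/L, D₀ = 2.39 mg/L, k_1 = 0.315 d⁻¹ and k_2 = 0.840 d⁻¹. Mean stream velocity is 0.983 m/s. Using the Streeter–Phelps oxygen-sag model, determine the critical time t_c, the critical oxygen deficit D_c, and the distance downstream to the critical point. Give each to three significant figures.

t_c ≈ 1.61 d; D_c ≈ 7.01 mg/L; x_c ≈ 136 km

At the critical point dD/dt = 0, so k_1 L₀ e^(−k_1 t) = k_2 D. Substituting D(t) from the Streeter–Phelps equation and solving for t gives
t_c = ln[(k_2/k_1)(1 − D₀(k_2−k_1)/(k_1 L₀))] / (k_2−k_1).
Here k_2−k_1 = 0.5250 d⁻¹ and 1 − D₀(k_2−k_1)/(k_1 L₀) = 1 − 2.39×0.5250/(0.315×31.0) = 0.8715, so
t_c = ln(2.667 × 0.8715) / 0.5250 = 0.8433 / 0.5250 = 1.606 d.
L(t_c) = L₀ e^(−k_1 t_c) = 31.0 × 0.6029 = 18.69 mg/L, and at the critical point k_2 D_c = k_1 L, so D_c = (0.315/0.840) × 18.69 = 7.009 mg/L.
x_c = v t_c = 0.983 m/s × 1.606 d × 86400 s/d = 136400 m ≈ 136 km.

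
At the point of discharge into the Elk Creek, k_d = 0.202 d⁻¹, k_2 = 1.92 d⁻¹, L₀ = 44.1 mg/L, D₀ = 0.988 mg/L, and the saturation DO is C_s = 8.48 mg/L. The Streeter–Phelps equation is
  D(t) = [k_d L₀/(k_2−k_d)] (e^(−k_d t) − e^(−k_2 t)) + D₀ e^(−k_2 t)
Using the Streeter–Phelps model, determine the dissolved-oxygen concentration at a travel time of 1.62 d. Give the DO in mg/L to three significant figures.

DO ≈ 4.93 mg/L

k_d L₀/(k_2−k_d) = 0.202×44.1/(1.92−0.202) = 8.908/1.718 = 5.185 mg/L.
e^(−k_d t) = e^(−0.202×1.620) = 0.7209; e^(−k_2 t) = e^(−1.92×1.620) = 0.04458.
D = 5.185 × (0.7209 − 0.04458) + 0.988 × 0.04458 = 3.507 + 0.04405 = 3.551 mg/L.
DO = C_s − D = 8.48 − 3.551 = 4.929 mg/L.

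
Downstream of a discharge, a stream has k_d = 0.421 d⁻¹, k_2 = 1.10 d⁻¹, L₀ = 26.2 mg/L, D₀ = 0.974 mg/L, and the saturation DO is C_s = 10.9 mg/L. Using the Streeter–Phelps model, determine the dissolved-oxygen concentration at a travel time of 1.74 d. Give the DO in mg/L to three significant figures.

DO ≈ 5.34 mg/L

k_d L₀/(k_2−k_d) = 0.421×26.2/(1.10−0.421) = 11.03/0.6790 = 16.24 mg/L.
e^(−k_d t) = e^(−0.421×1.740) = 0.4807; e^(−k_2 t) = e^(−1.10×1.740) = 0.1475.
D = 16.24 × (0.4807 − 0.1475) + 0.974 × 0.1475 = 5.413 + 0.1437 = 5.556 mg/L.
DO = C_s − D = 10.9 − 5.556 = 5.344 mg/L.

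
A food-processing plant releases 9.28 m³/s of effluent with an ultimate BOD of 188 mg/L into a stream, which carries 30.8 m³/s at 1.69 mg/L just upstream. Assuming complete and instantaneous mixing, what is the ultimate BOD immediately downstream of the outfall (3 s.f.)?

Flow-weighted mixing: C = (Q_r C_r + Q_w C_w)/(Q_r + Q_w)
= (30.8×1.69 + 9.28×188)/(30.8 + 9.28) = 1797/40.08 = 44.83 mg/L.

44.8 mg/L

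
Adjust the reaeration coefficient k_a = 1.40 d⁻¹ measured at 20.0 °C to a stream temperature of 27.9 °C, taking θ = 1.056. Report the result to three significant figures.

k_a(T₂) = k_a(T₁) · θ^(T₂−T₁) = 1.40 × 1.056^(27.9−20.0)
= 1.40 × 1.056^7.90 = 1.40 × 1.538 = 2.153 d⁻¹.

k_a ≈ 2.15 d⁻¹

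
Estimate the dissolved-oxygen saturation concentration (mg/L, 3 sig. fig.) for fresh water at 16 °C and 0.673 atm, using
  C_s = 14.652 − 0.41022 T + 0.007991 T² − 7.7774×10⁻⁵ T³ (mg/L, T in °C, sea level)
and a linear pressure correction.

At sea level: C_s = 14.652 − 0.41022×16 + 0.007991×16² − 7.7774×10⁻⁵×16³ = 9.816 mg/L.
Pressure correction: C_s' = 9.816 × 0.673 = 6.606 mg/L.

C_s ≈ 6.61 mg/L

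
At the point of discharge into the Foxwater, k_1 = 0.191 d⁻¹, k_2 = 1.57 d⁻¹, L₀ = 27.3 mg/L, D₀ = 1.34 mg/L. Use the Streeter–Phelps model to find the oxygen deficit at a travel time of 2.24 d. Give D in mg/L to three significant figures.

D ≈ 2.39 mg/L

k_1 L₀/(k_2−k_1) = 0.191×27.3/(1.57−0.191) = 5.214/1.379 = 3.781 mg/L.
e^(−k_1 t) = e^(−0.191×2.240) = 0.6519; e^(−k_2 t) = e^(−1.57×2.240) = 0.02969.
D = 3.781 × (0.6519 − 0.02969) + 1.34 × 0.02969 = 2.353 + 0.03979 = 2.393 mg/L.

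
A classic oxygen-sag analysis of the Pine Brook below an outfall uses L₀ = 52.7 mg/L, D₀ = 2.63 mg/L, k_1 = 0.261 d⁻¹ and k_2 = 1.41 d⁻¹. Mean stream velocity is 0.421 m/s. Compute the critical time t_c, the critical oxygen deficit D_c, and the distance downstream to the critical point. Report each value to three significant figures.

t_c ≈ 1.25 d; D_c ≈ 7.04 mg/L; x_c ≈ 45.5 km

With k_2/k_1 = 5.402 and 1 − D₀(k_2−k_1)/(k_1 L₀) = 0.7803,
t_c = ln(5.402 × 0.7803) / (1.41 − 0.261) = ln(4.215) / 1.149 = 1.439/1.149 = 1.252 d.
L(t_c) = L₀ e^(−k_1 t_c) = 52.7 × 0.7212 = 38.01 mg/L, and at the critical point k_2 D_c = k_1 L, so D_c = (0.261/1.41) × 38.01 = 7.036 mg/L.
x_c = v t_c = 0.421 m/s × 1.252 d × 86400 s/d = 45550 m ≈ 45.5 km.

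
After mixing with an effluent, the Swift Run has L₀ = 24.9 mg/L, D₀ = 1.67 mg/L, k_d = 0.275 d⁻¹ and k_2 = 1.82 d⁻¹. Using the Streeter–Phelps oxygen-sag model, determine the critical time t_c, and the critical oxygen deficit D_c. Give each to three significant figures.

t_c ≈ 0.917 d; D_c ≈ 2.92 mg/L

t_c = [1/(k_2−k_d)] ln[(k_2/k_d)(1 − D₀(k_2−k_d)/(k_d L₀))]
= [1/(1.82−0.275)] ln[(1.82/0.275)(1 − 1.67×1.545/(0.275×24.9))]
= (1/1.545) ln[6.618 × 0.6232] = 0.6472 × ln(4.124) = 0.6472 × 1.417 = 0.9171 d.
L(t_c) = L₀ e^(−k_d t_c) = 24.9 × 0.7771 = 19.35 mg/L, and at the critical point k_2 D_c = k_d L, so D_c = (0.275/1.82) × 19.35 = 2.924 mg/L.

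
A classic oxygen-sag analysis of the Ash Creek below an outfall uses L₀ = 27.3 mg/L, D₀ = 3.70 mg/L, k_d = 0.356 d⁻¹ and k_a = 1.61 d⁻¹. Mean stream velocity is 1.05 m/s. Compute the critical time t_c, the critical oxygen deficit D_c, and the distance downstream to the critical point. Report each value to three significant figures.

t_c = [1/(k_a−k_d)] ln[(k_a/k_d)(1 − D₀(k_a−k_d)/(k_d L₀))]
= [1/(1.61−0.356)] ln[(1.61/0.356)(1 − 3.70×1.254/(0.356×27.3))]
= (1/1.254) ln[4.522 × 0.5226] = 0.7974 × ln(2.363) = 0.7974 × 0.8601 = 0.6859 d.
L(t_c) = L₀ e^(−k_d t_c) = 27.3 × 0.7833 = 21.39 mg/L, and at the critical point k_a D_c = k_d L, so D_c = (0.356/1.61) × 21.39 = 4.729 mg/L.
x_c = v t_c = 1.05 m/s × 0.6859 d × 86400 s/d = 62220 m ≈ 62.2 km.

t_c ≈ 0.686 d; D_c ≈ 4.73 mg/L; x_c ≈ 62.2 km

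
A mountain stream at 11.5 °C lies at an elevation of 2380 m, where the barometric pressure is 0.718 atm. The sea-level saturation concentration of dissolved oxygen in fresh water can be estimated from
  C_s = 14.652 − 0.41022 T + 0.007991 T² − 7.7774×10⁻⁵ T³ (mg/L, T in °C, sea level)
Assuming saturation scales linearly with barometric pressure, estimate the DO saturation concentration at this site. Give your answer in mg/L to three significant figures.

C_s ≈ 7.81 mg/L

At sea level: C_s = 14.652 − 0.41022×11.5 + 0.007991×11.5² − 7.7774×10⁻⁵×11.5³ = 10.87 mg/L.
Pressure correction: C_s' = 10.87 × 0.718 = 7.807 mg/L.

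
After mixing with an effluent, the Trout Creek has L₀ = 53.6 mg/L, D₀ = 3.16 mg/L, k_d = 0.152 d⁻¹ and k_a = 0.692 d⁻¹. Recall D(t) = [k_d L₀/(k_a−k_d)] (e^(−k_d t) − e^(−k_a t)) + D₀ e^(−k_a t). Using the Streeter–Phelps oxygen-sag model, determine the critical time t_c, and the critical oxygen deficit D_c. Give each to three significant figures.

t_c ≈ 2.37 d; D_c ≈ 8.21 mg/L

At the critical point dD/dt = 0, so k_d L₀ e^(−k_d t) = k_a D. Substituting D(t) from the Streeter–Phelps equation and solving for t gives
t_c = ln[(k_a/k_d)(1 − D₀(k_a−k_d)/(k_d L₀))] / (k_a−k_d).
Here k_a−k_d = 0.5400 d⁻¹ and 1 − D₀(k_a−k_d)/(k_d L₀) = 1 − 3.16×0.5400/(0.152×53.6) = 0.7906, so
t_c = ln(4.553 × 0.7906) / 0.5400 = 1.281 / 0.5400 = 2.372 d.
L(t_c) = L₀ e^(−k_d t_c) = 53.6 × 0.6973 = 37.38 mg/L, and at the critical point k_a D_c = k_d L, so D_c = (0.152/0.692) × 37.38 = 8.210 mg/L.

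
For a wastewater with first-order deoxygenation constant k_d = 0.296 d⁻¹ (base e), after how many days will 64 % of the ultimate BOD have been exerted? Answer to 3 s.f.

t ≈ 3.45 d

y/L₀ = 1 − e^(−k_d t) = 0.64 ⇒ e^(−k_d t) = 0.360
t = −ln(0.360) / 0.296 = 1.022 / 0.296 = 3.452 d.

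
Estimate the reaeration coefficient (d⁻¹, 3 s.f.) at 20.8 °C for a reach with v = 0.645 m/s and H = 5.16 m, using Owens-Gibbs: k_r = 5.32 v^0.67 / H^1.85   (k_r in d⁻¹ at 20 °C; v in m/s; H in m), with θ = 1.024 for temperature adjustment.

k_r ≈ 0.194 d⁻¹

k_r(20) = 5.32 × 0.645^0.67 / 5.16^1.85 = 5.32 × 0.7454 / 20.82 = 0.1905 d⁻¹.
k_r(20.8) = 0.1905 × 1.024^(20.8−20) = 0.1905 × 1.019 = 0.1942 d⁻¹.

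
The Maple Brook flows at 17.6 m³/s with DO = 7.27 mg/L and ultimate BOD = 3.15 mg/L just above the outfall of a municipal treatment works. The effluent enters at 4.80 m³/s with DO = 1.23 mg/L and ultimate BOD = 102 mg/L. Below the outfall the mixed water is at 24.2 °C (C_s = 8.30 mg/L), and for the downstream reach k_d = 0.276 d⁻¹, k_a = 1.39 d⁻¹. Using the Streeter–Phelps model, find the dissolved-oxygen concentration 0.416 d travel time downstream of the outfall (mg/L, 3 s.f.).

Mixed DO = (17.6×7.27 + 4.80×1.23)/(17.6+4.80) = 133.9/22.40 = 5.976 mg/L.
Mixed L₀ = (17.6×3.15 + 4.80×102)/(22.40) = 545.0/22.40 = 24.33 mg/L.
Initial deficit D₀ = C_s − DO₀ = 8.30 − 5.976 = 2.324 mg/L.
D(0.416) = [0.276×24.33/(1.39−0.276)](e^(−0.276×0.416) − e^(−1.39×0.416)) + 2.324 e^(−1.39×0.416)
= 6.028 × (0.8915 − 0.5609) + 2.324 × 0.5609 = 3.297 mg/L.
DO = 8.30 − 3.297 = 5.003 mg/L.

DO ≈ 5.00 mg/L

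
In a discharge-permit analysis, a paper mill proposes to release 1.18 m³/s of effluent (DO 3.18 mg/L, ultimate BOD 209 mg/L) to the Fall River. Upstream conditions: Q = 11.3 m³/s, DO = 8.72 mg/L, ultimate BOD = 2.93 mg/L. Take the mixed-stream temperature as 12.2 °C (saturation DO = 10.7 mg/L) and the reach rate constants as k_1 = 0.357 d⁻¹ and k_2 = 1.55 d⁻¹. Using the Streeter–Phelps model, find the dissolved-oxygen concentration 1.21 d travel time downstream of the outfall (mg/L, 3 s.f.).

Mixed DO = (11.3×8.72 + 1.18×3.18)/(11.3+1.18) = 102.3/12.48 = 8.196 mg/L.
Mixed L₀ = (11.3×2.93 + 1.18×209)/(12.48) = 279.7/12.48 = 22.41 mg/L.
Initial deficit D₀ = C_s − DO₀ = 10.7 − 8.196 = 2.504 mg/L.
D(1.21) = [0.357×22.41/(1.55−0.357)](e^(−0.357×1.21) − e^(−1.55×1.21)) + 2.504 e^(−1.55×1.21)
= 6.707 × (0.6492 − 0.1533) + 2.504 × 0.1533 = 3.710 mg/L.
DO = 10.7 − 3.710 = 6.990 mg/L.

DO ≈ 6.99 mg/L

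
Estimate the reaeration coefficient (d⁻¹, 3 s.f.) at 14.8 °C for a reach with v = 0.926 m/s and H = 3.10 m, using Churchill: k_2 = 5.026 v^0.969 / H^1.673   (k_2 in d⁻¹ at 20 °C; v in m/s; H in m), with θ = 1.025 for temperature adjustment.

k_2(20) = 5.026 × 0.926^0.969 / 3.10^1.673 = 5.026 × 0.9282 / 6.638 = 0.7028 d⁻¹.
k_2(14.8) = 0.7028 × 1.025^(14.8−20) = 0.7028 × 0.8795 = 0.6181 d⁻¹.

k_2 ≈ 0.618 d⁻¹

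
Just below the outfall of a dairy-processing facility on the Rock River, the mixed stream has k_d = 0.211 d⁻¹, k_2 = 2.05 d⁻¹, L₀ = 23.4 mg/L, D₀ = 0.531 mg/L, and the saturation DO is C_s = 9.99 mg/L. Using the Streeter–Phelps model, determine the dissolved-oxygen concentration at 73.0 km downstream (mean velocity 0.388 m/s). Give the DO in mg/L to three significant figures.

Travel time t = x/v = 73.0 km / (0.388 m/s) = 73000 m / 0.388 m/s = 188100 s = 2.178 d.
k_d L₀/(k_2−k_d) = 0.211×23.4/(2.05−0.211) = 4.937/1.839 = 2.685 mg/L.
e^(−k_d t) = e^(−0.211×2.178) = 0.6316; e^(−k_2 t) = e^(−2.05×2.178) = 0.01152.
D = 2.685 × (0.6316 − 0.01152) + 0.531 × 0.01152 = 1.665 + 0.006115 = 1.671 mg/L.
DO = C_s − D = 9.99 − 1.671 = 8.319 mg/L.

DO ≈ 8.32 mg/L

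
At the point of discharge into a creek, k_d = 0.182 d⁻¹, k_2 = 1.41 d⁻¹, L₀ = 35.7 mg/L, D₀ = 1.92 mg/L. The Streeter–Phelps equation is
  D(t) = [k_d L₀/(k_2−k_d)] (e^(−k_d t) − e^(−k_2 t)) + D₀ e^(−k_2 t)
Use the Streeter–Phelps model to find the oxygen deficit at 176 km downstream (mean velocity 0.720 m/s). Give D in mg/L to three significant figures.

Travel time t = x/v = 176 km / (0.720 m/s) = 176000 m / 0.720 m/s = 244400 s = 2.829 d.
k_d L₀/(k_2−k_d) = 0.182×35.7/(1.41−0.182) = 6.497/1.228 = 5.291 mg/L.
e^(−k_d t) = e^(−0.182×2.829) = 0.5975; e^(−k_2 t) = e^(−1.41×2.829) = 0.01851.
D = 5.291 × (0.5975 − 0.01851) + 1.92 × 0.01851 = 3.064 + 0.03555 = 3.099 mg/L.

D ≈ 3.10 mg/L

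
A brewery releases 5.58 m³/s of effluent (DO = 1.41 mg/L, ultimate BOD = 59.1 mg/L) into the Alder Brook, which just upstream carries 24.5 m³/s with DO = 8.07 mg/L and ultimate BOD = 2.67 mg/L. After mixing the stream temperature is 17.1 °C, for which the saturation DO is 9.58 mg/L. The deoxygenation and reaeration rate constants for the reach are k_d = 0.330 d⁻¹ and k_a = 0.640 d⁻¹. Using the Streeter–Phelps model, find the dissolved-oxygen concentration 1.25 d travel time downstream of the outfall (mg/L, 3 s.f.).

DO ≈ 5.37 mg/L

Mixed DO = (24.5×8.07 + 5.58×1.41)/(24.5+5.58) = 205.6/30.08 = 6.835 mg/L.
Mixed L₀ = (24.5×2.67 + 5.58×59.1)/(30.08) = 395.2/30.08 = 13.14 mg/L.
Initial deficit D₀ = C_s − DO₀ = 9.58 − 6.835 = 2.745 mg/L.
D(1.25) = [0.330×13.14/(0.640−0.330)](e^(−0.330×1.25) − e^(−0.640×1.25)) + 2.745 e^(−0.640×1.25)
= 13.99 × (0.6620 − 0.4493) + 2.745 × 0.4493 = 4.208 mg/L.
DO = 9.58 − 4.208 = 5.372 mg/L.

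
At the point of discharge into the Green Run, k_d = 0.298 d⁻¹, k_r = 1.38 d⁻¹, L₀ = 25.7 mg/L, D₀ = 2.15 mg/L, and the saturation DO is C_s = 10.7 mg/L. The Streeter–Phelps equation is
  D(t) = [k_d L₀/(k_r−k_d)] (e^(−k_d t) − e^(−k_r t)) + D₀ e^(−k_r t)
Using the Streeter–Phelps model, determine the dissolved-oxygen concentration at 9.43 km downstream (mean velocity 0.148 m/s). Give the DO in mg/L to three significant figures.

DO ≈ 6.80 mg/L

Travel time t = x/v = 9.43 km / (0.148 m/s) = 9430 m / 0.148 m/s = 63720 s = 0.7375 d.
k_d L₀/(k_r−k_d) = 0.298×25.7/(1.38−0.298) = 7.659/1.082 = 7.078 mg/L.
e^(−k_d t) = e^(−0.298×0.7375) = 0.8027; e^(−k_r t) = e^(−1.38×0.7375) = 0.3614.
D = 7.078 × (0.8027 − 0.3614) + 2.15 × 0.3614 = 3.123 + 0.7771 = 3.901 mg/L.
DO = C_s − D = 10.7 − 3.901 = 6.799 mg/L.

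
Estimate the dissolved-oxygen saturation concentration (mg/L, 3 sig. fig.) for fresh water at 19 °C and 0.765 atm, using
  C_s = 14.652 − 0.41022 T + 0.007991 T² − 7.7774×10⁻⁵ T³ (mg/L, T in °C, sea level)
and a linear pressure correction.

C_s ≈ 7.04 mg/L

At sea level: C_s = 14.652 − 0.41022×19 + 0.007991×19² − 7.7774×10⁻⁵×19³ = 9.209 mg/L.
Pressure correction: C_s' = 9.209 × 0.765 = 7.045 mg/L.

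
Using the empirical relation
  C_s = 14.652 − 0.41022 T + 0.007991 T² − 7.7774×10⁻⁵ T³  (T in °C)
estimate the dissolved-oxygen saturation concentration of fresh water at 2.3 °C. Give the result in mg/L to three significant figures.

C_s = 14.652 − 0.41022×2.3 + 0.007991×2.3² − 7.7774×10⁻⁵×2.3³ = 13.75 mg/L.

C_s ≈ 13.7 mg/L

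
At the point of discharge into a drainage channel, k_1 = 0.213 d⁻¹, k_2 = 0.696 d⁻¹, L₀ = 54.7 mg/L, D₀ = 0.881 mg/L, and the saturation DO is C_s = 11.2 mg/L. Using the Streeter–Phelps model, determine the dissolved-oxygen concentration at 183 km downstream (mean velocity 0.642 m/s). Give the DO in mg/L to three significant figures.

DO ≈ 1.59 mg/L

Travel time t = x/v = 183 km / (0.642 m/s) = 183000 m / 0.642 m/s = 285000 s = 3.299 d.
k_1 L₀/(k_2−k_1) = 0.213×54.7/(0.696−0.213) = 11.65/0.4830 = 24.12 mg/L.
e^(−k_1 t) = e^(−0.213×3.299) = 0.4952; e^(−k_2 t) = e^(−0.696×3.299) = 0.1006.
D = 24.12 × (0.4952 − 0.1006) + 0.881 × 0.1006 = 9.519 + 0.08866 = 9.607 mg/L.
DO = C_s − D = 11.2 − 9.607 = 1.593 mg/L.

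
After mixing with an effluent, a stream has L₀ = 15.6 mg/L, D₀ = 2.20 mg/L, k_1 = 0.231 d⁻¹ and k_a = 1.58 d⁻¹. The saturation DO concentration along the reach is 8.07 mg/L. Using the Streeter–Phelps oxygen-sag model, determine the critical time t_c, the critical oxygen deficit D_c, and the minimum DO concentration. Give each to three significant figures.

At the critical point dD/dt = 0, so k_1 L₀ e^(−k_1 t) = k_a D. Substituting D(t) from the Streeter–Phelps equation and solving for t gives
t_c = ln[(k_a/k_1)(1 − D₀(k_a−k_1)/(k_1 L₀))] / (k_a−k_1).
Here k_a−k_1 = 1.349 d⁻¹ and 1 − D₀(k_a−k_1)/(k_1 L₀) = 1 − 2.20×1.349/(0.231×15.6) = 0.1764, so
t_c = ln(6.840 × 0.1764) / 1.349 = 0.1880 / 1.349 = 0.1393 d.
L(t_c) = L₀ e^(−k_1 t_c) = 15.6 × 0.9683 = 15.11 mg/L, and at the critical point k_a D_c = k_1 L, so D_c = (0.231/1.58) × 15.11 = 2.209 mg/L.
Minimum DO = C_s − D_c = 8.07 − 2.209 = 5.861 mg/L.

t_c ≈ 0.139 d; D_c ≈ 2.21 mg/L; min DO ≈ 5.86 mg/L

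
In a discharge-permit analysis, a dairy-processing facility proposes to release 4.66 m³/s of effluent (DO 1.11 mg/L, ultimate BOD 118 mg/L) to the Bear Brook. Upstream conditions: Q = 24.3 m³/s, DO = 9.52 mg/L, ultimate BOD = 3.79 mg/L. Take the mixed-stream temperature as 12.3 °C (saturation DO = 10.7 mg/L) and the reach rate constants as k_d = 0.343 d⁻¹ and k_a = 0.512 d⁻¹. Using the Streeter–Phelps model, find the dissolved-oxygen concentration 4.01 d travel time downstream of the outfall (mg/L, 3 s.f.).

Mixed DO = (24.3×9.52 + 4.66×1.11)/(24.3+4.66) = 236.5/28.96 = 8.167 mg/L.
Mixed L₀ = (24.3×3.79 + 4.66×118)/(28.96) = 642.0/28.96 = 22.17 mg/L.
Initial deficit D₀ = C_s − DO₀ = 10.7 − 8.167 = 2.533 mg/L.
D(4.01) = [0.343×22.17/(0.512−0.343)](e^(−0.343×4.01) − e^(−0.512×4.01)) + 2.533 e^(−0.512×4.01)
= 44.99 × (0.2527 − 0.1283) + 2.533 × 0.1283 = 5.922 mg/L.
DO = 10.7 − 5.922 = 4.778 mg/L.

DO ≈ 4.78 mg/L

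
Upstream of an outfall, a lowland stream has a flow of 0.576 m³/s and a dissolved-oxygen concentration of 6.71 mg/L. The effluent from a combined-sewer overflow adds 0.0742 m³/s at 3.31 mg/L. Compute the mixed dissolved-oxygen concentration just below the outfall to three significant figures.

6.32 mg/L

Flow-weighted mixing: C = (Q_r C_r + Q_w C_w)/(Q_r + Q_w)
= (0.576×6.71 + 0.0742×3.31)/(0.576 + 0.0742) = 4.111/0.6502 = 6.322 mg/L.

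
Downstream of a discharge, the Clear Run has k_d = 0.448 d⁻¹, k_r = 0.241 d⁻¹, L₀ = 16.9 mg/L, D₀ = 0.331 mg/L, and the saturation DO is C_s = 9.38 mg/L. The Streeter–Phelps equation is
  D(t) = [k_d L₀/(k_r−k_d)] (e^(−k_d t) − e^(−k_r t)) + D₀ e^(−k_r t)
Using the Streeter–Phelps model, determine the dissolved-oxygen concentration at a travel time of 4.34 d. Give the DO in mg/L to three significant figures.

DO ≈ 1.65 mg/L

k_d L₀/(k_r−k_d) = 0.448×16.9/(0.241−0.448) = 7.571/-0.2070 = -36.58 mg/L.
e^(−k_d t) = e^(−0.448×4.340) = 0.1431; e^(−k_r t) = e^(−0.241×4.340) = 0.3514.
D = -36.58 × (0.1431 − 0.3514) + 0.331 × 0.3514 = 7.618 + 0.1163 = 7.734 mg/L.
DO = C_s − D = 9.38 − 7.734 = 1.646 mg/L.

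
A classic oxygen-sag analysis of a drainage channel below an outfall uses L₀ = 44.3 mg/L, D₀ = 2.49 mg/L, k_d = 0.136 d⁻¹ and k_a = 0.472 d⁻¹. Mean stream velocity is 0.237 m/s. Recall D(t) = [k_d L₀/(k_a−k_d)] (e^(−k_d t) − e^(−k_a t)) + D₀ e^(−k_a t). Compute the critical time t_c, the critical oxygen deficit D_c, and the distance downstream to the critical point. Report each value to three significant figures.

At the critical point dD/dt = 0, so k_d L₀ e^(−k_d t) = k_a D. Substituting D(t) from the Streeter–Phelps equation and solving for t gives
t_c = ln[(k_a/k_d)(1 − D₀(k_a−k_d)/(k_d L₀))] / (k_a−k_d).
Here k_a−k_d = 0.3360 d⁻¹ and 1 − D₀(k_a−k_d)/(k_d L₀) = 1 − 2.49×0.3360/(0.136×44.3) = 0.8611, so
t_c = ln(3.471 × 0.8611) / 0.3360 = 1.095 / 0.3360 = 3.258 d.
D_c = (k_d/k_a) L₀ e^(−k_d t_c) = (0.136/0.472) × 44.3 × e^(−0.136×3.258) = 0.2881 × 44.3 × 0.6420 = 8.195 mg/L.
x_c = v t_c = 0.237 m/s × 3.258 d × 86400 s/d = 66720 m ≈ 66.7 km.

t_c ≈ 3.26 d; D_c ≈ 8.19 mg/L; x_c ≈ 66.7 km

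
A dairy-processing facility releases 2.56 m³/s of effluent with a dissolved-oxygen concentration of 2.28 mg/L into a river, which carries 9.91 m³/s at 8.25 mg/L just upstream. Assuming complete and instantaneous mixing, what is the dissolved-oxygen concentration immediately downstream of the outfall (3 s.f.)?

7.02 mg/L

Flow-weighted mixing: C = (Q_r C_r + Q_w C_w)/(Q_r + Q_w)
= (9.91×8.25 + 2.56×2.28)/(9.91 + 2.56) = 87.59/12.47 = 7.024 mg/L.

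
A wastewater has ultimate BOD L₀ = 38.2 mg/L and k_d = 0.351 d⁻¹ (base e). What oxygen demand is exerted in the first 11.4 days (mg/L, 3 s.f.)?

y ≈ 37.5 mg/L

y_t = L₀(1 − e^(−k_d t)) = 38.2 × (1 − e^(−0.351×11.4))
= 38.2 × (1 − 0.01829) = 38.2 × 0.9817 = 37.50 mg/L.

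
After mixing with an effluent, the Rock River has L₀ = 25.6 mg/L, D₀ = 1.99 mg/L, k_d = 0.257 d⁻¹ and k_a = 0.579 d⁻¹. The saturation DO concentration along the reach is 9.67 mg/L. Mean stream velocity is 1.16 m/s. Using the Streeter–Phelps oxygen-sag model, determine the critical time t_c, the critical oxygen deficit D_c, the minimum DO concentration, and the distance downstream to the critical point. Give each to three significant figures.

t_c = [1/(k_a−k_d)] ln[(k_a/k_d)(1 − D₀(k_a−k_d)/(k_d L₀))]
= [1/(0.579−0.257)] ln[(0.579/0.257)(1 − 1.99×0.3220/(0.257×25.6))]
= (1/0.3220) ln[2.253 × 0.9026] = 3.106 × ln(2.033) = 3.106 × 0.7098 = 2.204 d.
D_c = (k_d/k_a) L₀ e^(−k_d t_c) = (0.257/0.579) × 25.6 × e^(−0.257×2.204) = 0.4439 × 25.6 × 0.5675 = 6.449 mg/L.
Minimum DO = C_s − D_c = 9.67 − 6.449 = 3.221 mg/L.
x_c = v t_c = 1.16 m/s × 2.204 d × 86400 s/d = 220900 m ≈ 221 km.

t_c ≈ 2.20 d; D_c ≈ 6.45 mg/L; min DO ≈ 3.22 mg/L; x_c ≈ 221 km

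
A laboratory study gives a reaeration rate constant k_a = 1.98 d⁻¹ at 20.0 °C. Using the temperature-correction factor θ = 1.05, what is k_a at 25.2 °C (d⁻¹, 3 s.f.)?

k_a(T₂) = k_a(T₁) · θ^(T₂−T₁) = 1.98 × 1.05^(25.2−20.0)
= 1.98 × 1.05^5.20 = 1.98 × 1.289 = 2.552 d⁻¹.

k_a ≈ 2.55 d⁻¹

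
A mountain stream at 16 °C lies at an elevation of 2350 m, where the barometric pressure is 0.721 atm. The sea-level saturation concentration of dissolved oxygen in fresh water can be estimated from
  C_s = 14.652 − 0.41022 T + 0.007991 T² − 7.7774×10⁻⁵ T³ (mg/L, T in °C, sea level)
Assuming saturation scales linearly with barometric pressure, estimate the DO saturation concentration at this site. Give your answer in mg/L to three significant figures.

At sea level: C_s = 14.652 − 0.41022×16 + 0.007991×16² − 7.7774×10⁻⁵×16³ = 9.816 mg/L.
Pressure correction: C_s' = 9.816 × 0.721 = 7.077 mg/L.

C_s ≈ 7.08 mg/L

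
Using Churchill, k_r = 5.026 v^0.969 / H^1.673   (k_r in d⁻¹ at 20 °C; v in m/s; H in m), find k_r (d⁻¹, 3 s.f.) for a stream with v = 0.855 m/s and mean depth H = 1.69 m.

k_r ≈ 1.79 d⁻¹

k_r = 5.026 × 0.855^0.969 / 1.69^1.673 = 5.026 × 0.8592 / 2.406 = 1.795 d⁻¹.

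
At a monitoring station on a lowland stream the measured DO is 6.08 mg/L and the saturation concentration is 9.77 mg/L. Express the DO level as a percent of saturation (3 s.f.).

% saturation = C/C_s × 100 = 6.08/9.77 × 100 = 62.2 %.

62.2 % saturation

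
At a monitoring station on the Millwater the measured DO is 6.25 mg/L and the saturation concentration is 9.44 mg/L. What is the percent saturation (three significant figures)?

% saturation = C/C_s × 100 = 6.25/9.44 × 100 = 66.2 %.

66.2 % saturation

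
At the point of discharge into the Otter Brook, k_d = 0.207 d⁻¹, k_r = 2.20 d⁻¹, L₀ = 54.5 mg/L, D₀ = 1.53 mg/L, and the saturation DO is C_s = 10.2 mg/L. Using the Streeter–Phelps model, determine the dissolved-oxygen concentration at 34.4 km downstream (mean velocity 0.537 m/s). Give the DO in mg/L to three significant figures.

DO ≈ 6.15 mg/L

Travel time t = x/v = 34.4 km / (0.537 m/s) = 34400 m / 0.537 m/s = 64060 s = 0.7414 d.
k_d L₀/(k_r−k_d) = 0.207×54.5/(2.20−0.207) = 11.28/1.993 = 5.661 mg/L.
e^(−k_d t) = e^(−0.207×0.7414) = 0.8577; e^(−k_r t) = e^(−2.20×0.7414) = 0.1957.
D = 5.661 × (0.8577 − 0.1957) + 1.53 × 0.1957 = 3.747 + 0.2994 = 4.047 mg/L.
DO = C_s − D = 10.2 − 4.047 = 6.153 mg/L.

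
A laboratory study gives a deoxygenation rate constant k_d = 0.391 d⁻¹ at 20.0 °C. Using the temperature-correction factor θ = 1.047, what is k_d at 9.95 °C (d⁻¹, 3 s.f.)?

k_d(T₂) = k_d(T₁) · θ^(T₂−T₁) = 0.391 × 1.047^(9.95−20.0)
= 0.391 × 1.047^-10.1 = 0.391 × 0.6303 = 0.2464 d⁻¹.

k_d ≈ 0.246 d⁻¹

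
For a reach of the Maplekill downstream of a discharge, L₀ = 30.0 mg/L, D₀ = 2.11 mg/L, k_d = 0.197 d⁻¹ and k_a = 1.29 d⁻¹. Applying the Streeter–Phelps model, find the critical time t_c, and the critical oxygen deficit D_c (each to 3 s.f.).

t_c = [1/(k_a−k_d)] ln[(k_a/k_d)(1 − D₀(k_a−k_d)/(k_d L₀))]
= [1/(1.29−0.197)] ln[(1.29/0.197)(1 − 2.11×1.093/(0.197×30.0))]
= (1/1.093) ln[6.548 × 0.6098] = 0.9149 × ln(3.993) = 0.9149 × 1.385 = 1.267 d.
L(t_c) = L₀ e^(−k_d t_c) = 30.0 × 0.7792 = 23.37 mg/L, and at the critical point k_a D_c = k_d L, so D_c = (0.197/1.29) × 23.37 = 3.570 mg/L.

t_c ≈ 1.27 d; D_c ≈ 3.57 mg/L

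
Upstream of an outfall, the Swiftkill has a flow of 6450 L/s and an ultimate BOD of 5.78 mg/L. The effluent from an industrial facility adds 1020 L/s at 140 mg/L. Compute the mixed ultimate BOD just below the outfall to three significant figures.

Flow-weighted mixing: C = (Q_r C_r + Q_w C_w)/(Q_r + Q_w)
= (6450×5.78 + 1020×140)/(6450 + 1020) = 180100/7470 = 24.11 mg/L.

24.1 mg/L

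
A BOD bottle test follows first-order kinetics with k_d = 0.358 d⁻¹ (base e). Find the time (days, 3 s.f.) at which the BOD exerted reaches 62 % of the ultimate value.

y/L₀ = 1 − e^(−k_d t) = 0.62 ⇒ e^(−k_d t) = 0.380
t = −ln(0.380) / 0.358 = 0.9676 / 0.358 = 2.703 d.

t ≈ 2.70 d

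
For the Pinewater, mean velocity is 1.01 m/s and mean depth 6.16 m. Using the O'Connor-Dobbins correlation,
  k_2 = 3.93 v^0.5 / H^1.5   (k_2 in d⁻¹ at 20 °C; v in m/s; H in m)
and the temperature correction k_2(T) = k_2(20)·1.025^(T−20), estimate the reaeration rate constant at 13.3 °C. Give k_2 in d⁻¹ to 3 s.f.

k_2 ≈ 0.219 d⁻¹

k_2(20) = 3.93 × 1.01^0.5 / 6.16^1.5 = 3.93 × 1.005 / 15.29 = 0.2583 d⁻¹.
k_2(13.3) = 0.2583 × 1.025^(13.3−20) = 0.2583 × 0.8475 = 0.2189 d⁻¹.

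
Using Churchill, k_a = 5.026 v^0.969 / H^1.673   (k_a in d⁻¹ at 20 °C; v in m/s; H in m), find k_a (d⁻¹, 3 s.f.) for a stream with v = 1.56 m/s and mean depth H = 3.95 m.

k_a ≈ 0.777 d⁻¹

k_a = 5.026 × 1.56^0.969 / 3.95^1.673 = 5.026 × 1.539 / 9.957 = 0.7767 d⁻¹.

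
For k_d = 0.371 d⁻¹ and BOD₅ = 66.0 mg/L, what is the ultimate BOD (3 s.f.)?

L₀ ≈ 78.2 mg/L

BOD₅ = L₀(1 − e^(−5k_d)) ⇒ L₀ = BOD₅ / (1 − e^(−5×0.371))
= 66.0 / (1 − 0.1565) = 66.0 / 0.8435 = 78.24 mg/L.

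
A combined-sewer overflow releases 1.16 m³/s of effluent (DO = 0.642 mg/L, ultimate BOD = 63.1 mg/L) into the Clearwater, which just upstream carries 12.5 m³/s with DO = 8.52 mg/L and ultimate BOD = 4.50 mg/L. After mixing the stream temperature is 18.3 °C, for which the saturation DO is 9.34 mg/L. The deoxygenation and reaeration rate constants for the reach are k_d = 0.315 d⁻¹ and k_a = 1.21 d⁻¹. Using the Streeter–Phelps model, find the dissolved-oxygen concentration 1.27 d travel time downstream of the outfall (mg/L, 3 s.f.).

Mixed DO = (12.5×8.52 + 1.16×0.642)/(12.5+1.16) = 107.2/13.66 = 7.851 mg/L.
Mixed L₀ = (12.5×4.50 + 1.16×63.1)/(13.66) = 129.4/13.66 = 9.476 mg/L.
Initial deficit D₀ = C_s − DO₀ = 9.34 − 7.851 = 1.489 mg/L.
D(1.27) = [0.315×9.476/(1.21−0.315)](e^(−0.315×1.27) − e^(−1.21×1.27)) + 1.489 e^(−1.21×1.27)
= 3.335 × (0.6703 − 0.2151) + 1.489 × 0.2151 = 1.838 mg/L.
DO = 9.34 − 1.838 = 7.502 mg/L.

DO ≈ 7.50 mg/L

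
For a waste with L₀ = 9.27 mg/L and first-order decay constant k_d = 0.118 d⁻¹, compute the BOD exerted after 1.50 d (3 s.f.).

y_t = L₀(1 − e^(−k_d t)) = 9.27 × (1 − e^(−0.118×1.50))
= 9.27 × (1 − 0.8378) = 9.27 × 0.1622 = 1.504 mg/L.

y ≈ 1.50 mg/L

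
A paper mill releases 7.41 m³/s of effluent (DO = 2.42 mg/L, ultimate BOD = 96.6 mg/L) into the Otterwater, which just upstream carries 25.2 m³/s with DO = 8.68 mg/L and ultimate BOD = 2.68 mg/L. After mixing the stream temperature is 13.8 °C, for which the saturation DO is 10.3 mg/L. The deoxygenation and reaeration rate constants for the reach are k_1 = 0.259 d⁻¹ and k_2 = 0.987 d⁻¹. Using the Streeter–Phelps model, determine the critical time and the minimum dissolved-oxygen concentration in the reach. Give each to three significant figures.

t_c ≈ 1.23 d; minimum DO ≈ 5.72 mg/L

Mixed DO = (25.2×8.68 + 7.41×2.42)/(25.2+7.41) = 236.7/32.61 = 7.258 mg/L.
Mixed L₀ = (25.2×2.68 + 7.41×96.6)/(32.61) = 783.3/32.61 = 24.02 mg/L.
Initial deficit D₀ = C_s − DO₀ = 10.3 − 7.258 = 3.042 mg/L.
t_c = (1/0.7280) ln[(0.987/0.259)(1 − 3.042×0.7280/(0.259×24.02))] = 1.374 × ln(2.454) = 1.233 d.
D_c = (0.259/0.987) × 24.02 × e^(−0.259×1.233) = 0.2624 × 24.02 × 0.7266 = 4.580 mg/L.
Minimum DO = 10.3 − 4.580 = 5.720 mg/L.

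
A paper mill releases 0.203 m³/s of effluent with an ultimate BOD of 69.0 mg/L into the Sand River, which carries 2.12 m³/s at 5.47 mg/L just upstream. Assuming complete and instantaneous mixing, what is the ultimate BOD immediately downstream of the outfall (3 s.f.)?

Flow-weighted mixing: C = (Q_r C_r + Q_w C_w)/(Q_r + Q_w)
= (2.12×5.47 + 0.203×69.0)/(2.12 + 0.203) = 25.60/2.323 = 11.02 mg/L.

11.0 mg/L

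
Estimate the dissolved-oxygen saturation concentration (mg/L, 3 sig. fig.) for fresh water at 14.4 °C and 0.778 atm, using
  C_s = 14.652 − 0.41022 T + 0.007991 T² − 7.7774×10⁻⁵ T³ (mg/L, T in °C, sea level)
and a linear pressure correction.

C_s ≈ 7.91 mg/L

At sea level: C_s = 14.652 − 0.41022×14.4 + 0.007991×14.4² − 7.7774×10⁻⁵×14.4³ = 10.17 mg/L.
Pressure correction: C_s' = 10.17 × 0.778 = 7.912 mg/L.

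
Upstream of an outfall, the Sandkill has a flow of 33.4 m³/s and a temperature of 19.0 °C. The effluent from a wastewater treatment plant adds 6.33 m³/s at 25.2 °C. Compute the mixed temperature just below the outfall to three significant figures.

20.0 °C

Flow-weighted mixing: C = (Q_r C_r + Q_w C_w)/(Q_r + Q_w)
= (33.4×19.0 + 6.33×25.2)/(33.4 + 6.33) = 794.1/39.73 = 19.99 °C.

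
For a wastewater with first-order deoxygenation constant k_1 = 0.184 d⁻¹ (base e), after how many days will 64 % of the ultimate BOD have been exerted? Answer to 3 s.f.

y/L₀ = 1 − e^(−k_1 t) = 0.64 ⇒ e^(−k_1 t) = 0.360
t = −ln(0.360) / 0.184 = 1.022 / 0.184 = 5.552 d.

t ≈ 5.55 d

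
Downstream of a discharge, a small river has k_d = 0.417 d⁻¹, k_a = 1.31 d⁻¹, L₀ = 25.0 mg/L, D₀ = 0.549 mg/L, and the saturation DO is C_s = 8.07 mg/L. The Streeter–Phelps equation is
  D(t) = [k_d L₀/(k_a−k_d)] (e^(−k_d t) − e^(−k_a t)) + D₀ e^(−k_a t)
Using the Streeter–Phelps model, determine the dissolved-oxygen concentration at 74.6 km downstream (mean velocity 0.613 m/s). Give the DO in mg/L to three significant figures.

Travel time t = x/v = 74.6 km / (0.613 m/s) = 74600 m / 0.613 m/s = 121700 s = 1.409 d.
k_d L₀/(k_a−k_d) = 0.417×25.0/(1.31−0.417) = 10.42/0.8930 = 11.67 mg/L.
e^(−k_d t) = e^(−0.417×1.409) = 0.5558; e^(−k_a t) = e^(−1.31×1.409) = 0.1580.
D = 11.67 × (0.5558 − 0.1580) + 0.549 × 0.1580 = 4.644 + 0.08674 = 4.731 mg/L.
DO = C_s − D = 8.07 − 4.731 = 3.339 mg/L.

DO ≈ 3.34 mg/L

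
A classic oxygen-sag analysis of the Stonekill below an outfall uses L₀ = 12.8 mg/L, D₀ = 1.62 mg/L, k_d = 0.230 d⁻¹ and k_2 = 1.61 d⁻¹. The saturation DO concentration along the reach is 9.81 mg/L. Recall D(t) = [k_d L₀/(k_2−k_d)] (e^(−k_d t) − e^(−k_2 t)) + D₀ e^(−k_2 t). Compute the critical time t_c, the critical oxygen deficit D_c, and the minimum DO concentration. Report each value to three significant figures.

t_c ≈ 0.378 d; D_c ≈ 1.68 mg/L; min DO ≈ 8.13 mg/L

t_c = [1/(k_2−k_d)] ln[(k_2/k_d)(1 − D₀(k_2−k_d)/(k_d L₀))]
= [1/(1.61−0.230)] ln[(1.61/0.230)(1 − 1.62×1.380/(0.230×12.8))]
= (1/1.380) ln[7.000 × 0.2406] = 0.7246 × ln(1.684) = 0.7246 × 0.5214 = 0.3778 d.
D_c = (k_d/k_2) L₀ e^(−k_d t_c) = (0.230/1.61) × 12.8 × e^(−0.230×0.3778) = 0.1429 × 12.8 × 0.9168 = 1.676 mg/L.
Minimum DO = C_s − D_c = 9.81 − 1.676 = 8.134 mg/L.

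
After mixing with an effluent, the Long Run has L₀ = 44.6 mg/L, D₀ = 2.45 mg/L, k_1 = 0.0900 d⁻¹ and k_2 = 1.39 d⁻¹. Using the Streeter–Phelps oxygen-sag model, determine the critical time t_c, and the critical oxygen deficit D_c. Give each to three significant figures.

With k_2/k_1 = 15.44 and 1 − D₀(k_2−k_1)/(k_1 L₀) = 0.2065,
t_c = ln(15.44 × 0.2065) / (1.39 − 0.0900) = ln(3.190) / 1.300 = 1.160/1.300 = 0.8923 d.
L(t_c) = L₀ e^(−k_1 t_c) = 44.6 × 0.9228 = 41.16 mg/L, and at the critical point k_2 D_c = k_1 L, so D_c = (0.0900/1.39) × 41.16 = 2.665 mg/L.

t_c ≈ 0.892 d; D_c ≈ 2.66 mg/L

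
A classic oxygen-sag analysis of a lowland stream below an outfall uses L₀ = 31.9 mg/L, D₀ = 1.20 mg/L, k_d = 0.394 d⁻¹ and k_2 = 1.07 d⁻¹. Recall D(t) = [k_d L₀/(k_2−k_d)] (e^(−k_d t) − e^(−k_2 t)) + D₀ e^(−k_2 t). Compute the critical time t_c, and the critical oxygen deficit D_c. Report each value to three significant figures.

t_c ≈ 1.38 d; D_c ≈ 6.82 mg/L

t_c = [1/(k_2−k_d)] ln[(k_2/k_d)(1 − D₀(k_2−k_d)/(k_d L₀))]
= [1/(1.07−0.394)] ln[(1.07/0.394)(1 − 1.20×0.6760/(0.394×31.9))]
= (1/0.6760) ln[2.716 × 0.9355] = 1.479 × ln(2.540) = 1.479 × 0.9323 = 1.379 d.
L(t_c) = L₀ e^(−k_d t_c) = 31.9 × 0.5808 = 18.53 mg/L, and at the critical point k_2 D_c = k_d L, so D_c = (0.394/1.07) × 18.53 = 6.822 mg/L.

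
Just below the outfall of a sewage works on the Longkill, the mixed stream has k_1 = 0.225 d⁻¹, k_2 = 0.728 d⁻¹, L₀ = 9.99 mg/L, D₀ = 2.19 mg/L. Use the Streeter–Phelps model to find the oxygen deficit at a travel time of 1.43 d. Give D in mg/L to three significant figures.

D ≈ 2.43 mg/L

k_1 L₀/(k_2−k_1) = 0.225×9.99/(0.728−0.225) = 2.248/0.5030 = 4.469 mg/L.
e^(−k_1 t) = e^(−0.225×1.430) = 0.7249; e^(−k_2 t) = e^(−0.728×1.430) = 0.3531.
D = 4.469 × (0.7249 − 0.3531) + 2.19 × 0.3531 = 1.661 + 0.7733 = 2.435 mg/L.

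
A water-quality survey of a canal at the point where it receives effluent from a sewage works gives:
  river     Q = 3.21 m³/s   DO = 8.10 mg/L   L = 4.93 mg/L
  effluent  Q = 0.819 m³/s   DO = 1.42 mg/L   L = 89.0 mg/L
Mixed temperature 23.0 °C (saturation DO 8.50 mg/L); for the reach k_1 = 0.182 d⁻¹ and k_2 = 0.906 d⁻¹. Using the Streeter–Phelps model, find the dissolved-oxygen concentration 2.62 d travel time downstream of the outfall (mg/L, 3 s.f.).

Mixed DO = (3.21×8.10 + 0.819×1.42)/(3.21+0.819) = 27.16/4.029 = 6.742 mg/L.
Mixed L₀ = (3.21×4.93 + 0.819×89.0)/(4.029) = 88.72/4.029 = 22.02 mg/L.
Initial deficit D₀ = C_s − DO₀ = 8.50 − 6.742 = 1.758 mg/L.
D(2.62) = [0.182×22.02/(0.906−0.182)](e^(−0.182×2.62) − e^(−0.906×2.62)) + 1.758 e^(−0.906×2.62)
= 5.535 × (0.6207 − 0.09313) + 1.758 × 0.09313 = 3.084 mg/L.
DO = 8.50 − 3.084 = 5.416 mg/L.

DO ≈ 5.42 mg/L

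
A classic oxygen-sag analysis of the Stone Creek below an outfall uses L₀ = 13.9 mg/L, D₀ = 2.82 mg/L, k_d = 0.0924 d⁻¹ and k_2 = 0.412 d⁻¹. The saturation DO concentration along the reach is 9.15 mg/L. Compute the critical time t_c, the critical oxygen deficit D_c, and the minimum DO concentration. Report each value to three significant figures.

With k_2/k_d = 4.459 and 1 − D₀(k_2−k_d)/(k_d L₀) = 0.2983,
t_c = ln(4.459 × 0.2983) / (0.412 − 0.0924) = ln(1.330) / 0.3196 = 0.2851/0.3196 = 0.8922 d.
L(t_c) = L₀ e^(−k_d t_c) = 13.9 × 0.9209 = 12.80 mg/L, and at the critical point k_2 D_c = k_d L, so D_c = (0.0924/0.412) × 12.80 = 2.871 mg/L.
Minimum DO = C_s − D_c = 9.15 − 2.871 = 6.279 mg/L.

t_c ≈ 0.892 d; D_c ≈ 2.87 mg/L; min DO ≈ 6.28 mg/L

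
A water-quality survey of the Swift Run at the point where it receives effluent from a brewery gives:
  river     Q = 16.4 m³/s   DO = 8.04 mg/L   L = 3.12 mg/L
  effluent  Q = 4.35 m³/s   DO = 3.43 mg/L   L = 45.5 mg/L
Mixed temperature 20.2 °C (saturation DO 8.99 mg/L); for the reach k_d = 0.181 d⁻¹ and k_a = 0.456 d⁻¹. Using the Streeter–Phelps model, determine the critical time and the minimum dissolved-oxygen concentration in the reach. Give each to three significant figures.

Mixed DO = (16.4×8.04 + 4.35×3.43)/(16.4+4.35) = 146.8/20.75 = 7.074 mg/L.
Mixed L₀ = (16.4×3.12 + 4.35×45.5)/(20.75) = 249.1/20.75 = 12.00 mg/L.
Initial deficit D₀ = C_s − DO₀ = 8.99 − 7.074 = 1.916 mg/L.
t_c = (1/0.2750) ln[(0.456/0.181)(1 − 1.916×0.2750/(0.181×12.00))] = 3.636 × ln(1.908) = 2.350 d.
D_c = (0.181/0.456) × 12.00 × e^(−0.181×2.350) = 0.3969 × 12.00 × 0.6536 = 3.114 mg/L.
Minimum DO = 8.99 − 3.114 = 5.876 mg/L.

t_c ≈ 2.35 d; minimum DO ≈ 5.88 mg/L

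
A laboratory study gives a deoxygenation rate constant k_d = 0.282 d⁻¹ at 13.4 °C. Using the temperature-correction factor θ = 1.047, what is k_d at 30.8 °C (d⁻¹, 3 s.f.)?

k_d(T₂) = k_d(T₁) · θ^(T₂−T₁) = 0.282 × 1.047^(30.8−13.4)
= 0.282 × 1.047^17.4 = 0.282 × 2.224 = 0.6271 d⁻¹.

k_d ≈ 0.627 d⁻¹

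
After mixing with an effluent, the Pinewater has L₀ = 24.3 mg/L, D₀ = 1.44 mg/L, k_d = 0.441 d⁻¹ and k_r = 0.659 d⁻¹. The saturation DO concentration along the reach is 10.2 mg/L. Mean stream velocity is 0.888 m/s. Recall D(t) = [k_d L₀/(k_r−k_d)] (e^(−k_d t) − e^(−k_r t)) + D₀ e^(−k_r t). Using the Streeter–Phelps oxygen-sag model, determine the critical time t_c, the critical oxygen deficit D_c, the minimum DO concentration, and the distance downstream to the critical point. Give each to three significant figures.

t_c = [1/(k_r−k_d)] ln[(k_r/k_d)(1 − D₀(k_r−k_d)/(k_d L₀))]
= [1/(0.659−0.441)] ln[(0.659/0.441)(1 − 1.44×0.2180/(0.441×24.3))]
= (1/0.2180) ln[1.494 × 0.9707] = 4.587 × ln(1.451) = 4.587 × 0.3719 = 1.706 d.
L(t_c) = L₀ e^(−k_d t_c) = 24.3 × 0.4712 = 11.45 mg/L, and at the critical point k_r D_c = k_d L, so D_c = (0.441/0.659) × 11.45 = 7.663 mg/L.
Minimum DO = C_s − D_c = 10.2 − 7.663 = 2.537 mg/L.
x_c = v t_c = 0.888 m/s × 1.706 d × 86400 s/d = 130900 m ≈ 131 km.

t_c ≈ 1.71 d; D_c ≈ 7.66 mg/L; min DO ≈ 2.54 mg/L; x_c ≈ 131 km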